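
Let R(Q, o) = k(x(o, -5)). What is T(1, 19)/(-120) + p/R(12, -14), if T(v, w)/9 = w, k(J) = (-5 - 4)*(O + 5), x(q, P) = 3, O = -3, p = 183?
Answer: -1391/120 ≈ -11.592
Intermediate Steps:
k(J) = -18 (k(J) = (-5 - 4)*(-3 + 5) = -9*2 = -18)
R(Q, o) = -18
T(v, w) = 9*w
T(1, 19)/(-120) + p/R(12, -14) = (9*19)/(-120) + 183/(-18) = 171*(-1/120) + 183*(-1/18) = -57/40 - 61/6 = -1391/120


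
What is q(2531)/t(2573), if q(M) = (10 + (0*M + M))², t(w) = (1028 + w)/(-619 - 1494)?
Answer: -13642966953/3601 ≈ -3.7887e+6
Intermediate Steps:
t(w) = -1028/2113 - w/2113 (t(w) = (1028 + w)/(-2113) = (1028 + w)*(-1/2113) = -1028/2113 - w/2113)
q(M) = (10 + M)² (q(M) = (10 + (0 + M))² = (10 + M)²)
q(2531)/t(2573) = (10 + 2531)²/(-1028/2113 - 1/2113*2573) = 2541²/(-1028/2113 - 2573/2113) = 6456681/(-3601/2113) = 6456681*(-2113/3601) = -13642966953/3601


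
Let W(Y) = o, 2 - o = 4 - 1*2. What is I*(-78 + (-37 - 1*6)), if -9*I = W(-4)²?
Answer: 0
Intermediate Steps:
o = 0 (o = 2 - (4 - 1*2) = 2 - (4 - 2) = 2 - 1*2 = 2 - 2 = 0)
W(Y) = 0
I = 0 (I = -⅑*0² = -⅑*0 = 0)
I*(-78 + (-37 - 1*6)) = 0*(-78 + (-37 - 1*6)) = 0*(-78 + (-37 - 6)) = 0*(-78 - 43) = 0*(-121) = 0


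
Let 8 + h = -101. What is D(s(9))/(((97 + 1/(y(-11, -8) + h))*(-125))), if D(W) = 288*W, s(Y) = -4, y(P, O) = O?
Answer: 33696/354625 ≈ 0.095019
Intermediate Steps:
h = -109 (h = -8 - 101 = -109)
D(s(9))/(((97 + 1/(y(-11, -8) + h))*(-125))) = (288*(-4))/(((97 + 1/(-8 - 109))*(-125))) = -1152*(-1/(125*(97 + 1/(-117)))) = -1152*(-1/(125*(97 - 1/117))) = -1152/((11348/117)*(-125)) = -1152/(-1418500/117) = -1152*(-117/1418500) = 33696/354625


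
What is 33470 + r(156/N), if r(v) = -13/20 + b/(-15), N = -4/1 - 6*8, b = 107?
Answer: 2007733/60 ≈ 33462.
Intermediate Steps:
N = -52 (N = -4*1 - 48 = -4 - 48 = -52)
r(v) = -467/60 (r(v) = -13/20 + 107/(-15) = -13*1/20 + 107*(-1/15) = -13/20 - 107/15 = -467/60)
33470 + r(156/N) = 33470 - 467/60 = 2007733/60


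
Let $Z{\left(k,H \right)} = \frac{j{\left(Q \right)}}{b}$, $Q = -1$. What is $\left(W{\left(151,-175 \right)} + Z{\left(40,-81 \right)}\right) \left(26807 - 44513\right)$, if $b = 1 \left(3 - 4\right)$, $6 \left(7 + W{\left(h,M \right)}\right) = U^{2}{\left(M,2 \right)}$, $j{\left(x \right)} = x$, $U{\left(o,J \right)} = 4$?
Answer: $59020$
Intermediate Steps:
$W{\left(h,M \right)} = - \frac{13}{3}$ ($W{\left(h,M \right)} = -7 + \frac{4^{2}}{6} = -7 + \frac{1}{6} \cdot 16 = -7 + \frac{8}{3} = - \frac{13}{3}$)
$b = -1$ ($b = 1 \left(-1\right) = -1$)
$Z{\left(k,H \right)} = 1$ ($Z{\left(k,H \right)} = - \frac{1}{-1} = \left(-1\right) \left(-1\right) = 1$)
$\left(W{\left(151,-175 \right)} + Z{\left(40,-81 \right)}\right) \left(26807 - 44513\right) = \left(- \frac{13}{3} + 1\right) \left(26807 - 44513\right) = \left(- \frac{10}{3}\right) \left(-17706\right) = 59020$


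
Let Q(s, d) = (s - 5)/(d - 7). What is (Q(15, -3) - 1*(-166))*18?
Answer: 2970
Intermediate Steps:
Q(s, d) = (-5 + s)/(-7 + d)
(Q(15, -3) - 1*(-166))*18 = ((-5 + 15)/(-7 - 3) - 1*(-166))*18 = (10/(-10) + 166)*18 = (-1/10*10 + 166)*18 = (-1 + 166)*18 = 165*18 = 2970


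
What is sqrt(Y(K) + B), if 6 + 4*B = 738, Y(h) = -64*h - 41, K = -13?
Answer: sqrt(974) ≈ 31.209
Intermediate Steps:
Y(h) = -41 - 64*h
B = 183 (B = -3/2 + (1/4)*738 = -3/2 + 369/2 = 183)
sqrt(Y(K) + B) = sqrt((-41 - 64*(-13)) + 183) = sqrt((-41 + 832) + 183) = sqrt(791 + 183) = sqrt(974)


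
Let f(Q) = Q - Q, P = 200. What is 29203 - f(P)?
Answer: 29203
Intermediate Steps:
f(Q) = 0
29203 - f(P) = 29203 - 1*0 = 29203 + 0 = 29203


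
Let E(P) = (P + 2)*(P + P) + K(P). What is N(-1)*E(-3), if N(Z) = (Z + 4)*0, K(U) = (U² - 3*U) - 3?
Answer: 0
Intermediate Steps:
K(U) = -3 + U² - 3*U
E(P) = -3 + P² - 3*P + 2*P*(2 + P) (E(P) = (P + 2)*(P + P) + (-3 + P² - 3*P) = (2 + P)*(2*P) + (-3 + P² - 3*P) = 2*P*(2 + P) + (-3 + P² - 3*P) = -3 + P² - 3*P + 2*P*(2 + P))
N(Z) = 0 (N(Z) = (4 + Z)*0 = 0)
N(-1)*E(-3) = 0*(-3 - 3 + 3*(-3)²) = 0*(-3 - 3 + 3*9) = 0*(-3 - 3 + 27) = 0*21 = 0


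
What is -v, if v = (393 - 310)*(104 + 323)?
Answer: -35441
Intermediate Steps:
v = 35441 (v = 83*427 = 35441)
-v = -1*35441 = -35441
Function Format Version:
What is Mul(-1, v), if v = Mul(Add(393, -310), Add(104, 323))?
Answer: -35441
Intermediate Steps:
v = 35441 (v = Mul(83, 427) = 35441)
Mul(-1, v) = Mul(-1, 35441) = -35441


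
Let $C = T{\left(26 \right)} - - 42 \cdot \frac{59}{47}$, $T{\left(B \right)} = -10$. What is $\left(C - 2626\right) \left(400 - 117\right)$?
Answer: $- \frac{34360162}{47} \approx -7.3107 \cdot 10^{5}$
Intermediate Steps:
$C = \frac{2008}{47}$ ($C = -10 - - 42 \cdot \frac{59}{47} = -10 - - 42 \cdot 59 \cdot \frac{1}{47} = -10 - \left(-42\right) \frac{59}{47} = -10 - - \frac{2478}{47} = -10 + \frac{2478}{47} = \frac{2008}{47} \approx 42.723$)
$\left(C - 2626\right) \left(400 - 117\right) = \left(\frac{2008}{47} - 2626\right) \left(400 - 117\right) = \left(- \frac{121414}{47}\right) 283 = - \frac{34360162}{47}$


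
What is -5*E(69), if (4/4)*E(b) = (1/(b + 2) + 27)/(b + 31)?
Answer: -959/710 ≈ -1.3507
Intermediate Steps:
E(b) = (27 + 1/(2 + b))/(31 + b) (E(b) = (1/(b + 2) + 27)/(b + 31) = (1/(2 + b) + 27)/(31 + b) = (27 + 1/(2 + b))/(31 + b))
-5*E(69) = -5*(55 + 27*69)/(62 + 69² + 33*69) = -5*(55 + 1863)/(62 + 4761 + 2277) = -5*1918/7100 = -1918/1420 = -5*959/3550 = -959/710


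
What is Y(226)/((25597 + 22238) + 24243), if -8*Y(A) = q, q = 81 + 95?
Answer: -11/36039 ≈ -0.00030522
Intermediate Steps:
q = 176
Y(A) = -22 (Y(A) = -1/8*176 = -22)
Y(226)/((25597 + 22238) + 24243) = -22/((25597 + 22238) + 24243) = -22/(47835 + 24243) = -22/72078 = -22*1/72078 = -11/36039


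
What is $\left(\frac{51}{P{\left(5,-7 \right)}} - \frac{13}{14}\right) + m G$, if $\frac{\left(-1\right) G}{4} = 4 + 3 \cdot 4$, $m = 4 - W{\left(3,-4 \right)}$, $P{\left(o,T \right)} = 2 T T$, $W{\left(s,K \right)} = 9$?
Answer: $\frac{15660}{49} \approx 319.59$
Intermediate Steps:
$P{\left(o,T \right)} = 2 T^{2}$
$m = -5$ ($m = 4 - 9 = -5$)
$G = -64$ ($G = - 4 \left(4 + 3 \cdot 4\right) = - 4 \left(4 + 12\right) = \left(-4\right) 16 = -64$)
$\left(\frac{51}{P{\left(5,-7 \right)}} - \frac{13}{14}\right) + m G = \left(\frac{51}{2 \left(-7\right)^{2}} - \frac{13}{14}\right) - -320 = \left(\frac{51}{2 \cdot 49} - \frac{13}{14}\right) + 320 = \left(\frac{51}{98} - \frac{13}{14}\right) + 320 = - \frac{20}{49} + 320 = \frac{15660}{49}$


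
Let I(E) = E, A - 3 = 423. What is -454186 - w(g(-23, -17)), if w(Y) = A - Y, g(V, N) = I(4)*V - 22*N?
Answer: -454330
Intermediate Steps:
A = 426 (A = 3 + 423 = 426)
g(V, N) = -22*N + 4*V (g(V, N) = 4*V - 22*N = -22*N + 4*V)
w(Y) = 426 - Y
-454186 - w(g(-23, -17)) = -454186 - (426 - (-22*(-17) + 4*(-23))) = -454186 - (426 - (374 - 92)) = -454186 - (426 - 1*282) = -454186 - (426 - 282) = -454186 - 1*144 = -454186 - 144 = -454330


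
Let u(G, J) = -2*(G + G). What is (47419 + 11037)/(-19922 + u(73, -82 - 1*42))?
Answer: -29228/10107 ≈ -2.8919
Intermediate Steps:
u(G, J) = -4*G
(47419 + 11037)/(-19922 + u(73, -82 - 1*42)) = (47419 + 11037)/(-19922 - 4*73) = 58456/(-19922 - 292) = 58456/(-20214) = 58456*(-1/20214) = -29228/10107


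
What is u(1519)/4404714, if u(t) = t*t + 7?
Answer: 1153684/2202357 ≈ 0.52384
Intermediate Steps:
u(t) = 7 + t² (u(t) = t² + 7 = 7 + t²)
u(1519)/4404714 = (7 + 1519²)/4404714 = (7 + 2307361)*(1/4404714) = 2307368*(1/4404714) = 1153684/2202357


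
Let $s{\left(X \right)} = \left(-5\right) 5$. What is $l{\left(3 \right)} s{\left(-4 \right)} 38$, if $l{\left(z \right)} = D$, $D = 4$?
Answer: $-3800$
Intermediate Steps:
$s{\left(X \right)} = -25$
$l{\left(z \right)} = 4$
$l{\left(3 \right)} s{\left(-4 \right)} 38 = 4 \left(-25\right) 38 = \left(-100\right) 38 = -3800$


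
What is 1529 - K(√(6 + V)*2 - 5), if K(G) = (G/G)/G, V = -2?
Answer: 1530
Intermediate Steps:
K(G) = 1/G
1529 - K(√(6 + V)*2 - 5) = 1529 - 1/(√(6 - 2)*2 - 5) = 1529 - 1/(√4*2 - 5) = 1529 - 1/(2*2 - 5) = 1529 - 1/(4 - 5) = 1529 - 1/(-1) = 1529 - 1*(-1) = 1529 + 1 = 1530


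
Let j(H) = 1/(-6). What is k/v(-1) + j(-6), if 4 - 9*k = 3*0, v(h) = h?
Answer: -11/18 ≈ -0.61111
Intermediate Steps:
j(H) = -⅙
k = 4/9 (k = 4/9 - 0/3 = 4/9 - ⅑*0 = 4/9 + 0 = 4/9 ≈ 0.44444)
k/v(-1) + j(-6) = (4/9)/(-1) - ⅙ = (4/9)*(-1) - ⅙ = -4/9 - ⅙ = -11/18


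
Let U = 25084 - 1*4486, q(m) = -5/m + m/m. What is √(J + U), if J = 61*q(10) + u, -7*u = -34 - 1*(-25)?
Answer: √4043438/14 ≈ 143.63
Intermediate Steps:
u = 9/7 (u = -(-34 - 1*(-25))/7 = -(-34 + 25)/7 = -⅐*(-9) = 9/7 ≈ 1.2857)
q(m) = 1 - 5/m (q(m) = -5/m + 1 = 1 - 5/m)
J = 445/14 (J = 61*((-5 + 10)/10) + 9/7 = 61*((⅒)*5) + 9/7 = 61*(½) + 9/7 = 61/2 + 9/7 = 445/14 ≈ 31.786)
U = 20598 (U = 25084 - 4486 = 20598)
√(J + U) = √(445/14 + 20598) = √(288817/14) = √4043438/14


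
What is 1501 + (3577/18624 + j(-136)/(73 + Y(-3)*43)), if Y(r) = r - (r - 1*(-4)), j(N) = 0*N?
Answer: 27958201/18624 ≈ 1501.2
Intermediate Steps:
j(N) = 0
Y(r) = -4 (Y(r) = r - (r + 4) = r - (4 + r) = r + (-4 - r) = -4)
1501 + (3577/18624 + j(-136)/(73 + Y(-3)*43)) = 1501 + (3577/18624 + 0/(73 - 4*43)) = 1501 + (3577*(1/18624) + 0/(73 - 172)) = 1501 + (3577/18624 + 0/(-99)) = 1501 + (3577/18624 + 0*(-1/99)) = 1501 + (3577/18624 + 0) = 1501 + 3577/18624 = 27958201/18624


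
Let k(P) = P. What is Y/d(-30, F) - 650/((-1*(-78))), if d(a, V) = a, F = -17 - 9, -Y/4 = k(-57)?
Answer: -239/15 ≈ -15.933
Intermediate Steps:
Y = 228 (Y = -4*(-57) = 228)
F = -26
Y/d(-30, F) - 650/((-1*(-78))) = 228/(-30) - 650/((-1*(-78))) = 228*(-1/30) - 650/78 = -38/5 - 650*1/78 = -38/5 - 25/3 = -239/15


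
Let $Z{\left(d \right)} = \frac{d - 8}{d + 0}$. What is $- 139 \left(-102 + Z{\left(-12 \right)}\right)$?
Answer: $\frac{41839}{3} \approx 13946.0$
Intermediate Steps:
$Z{\left(d \right)} = \frac{-8 + d}{d}$
$- 139 \left(-102 + Z{\left(-12 \right)}\right) = - 139 \left(-102 + \frac{-8 - 12}{-12}\right) = - 139 \left(-102 - - \frac{5}{3}\right) = - 139 \left(-102 + \frac{5}{3}\right) = \left(-139\right) \left(- \frac{301}{3}\right) = \frac{41839}{3}$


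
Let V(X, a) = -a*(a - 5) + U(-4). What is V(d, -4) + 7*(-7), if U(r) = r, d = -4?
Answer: -89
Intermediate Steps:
V(X, a) = -4 - a*(-5 + a) (V(X, a) = -a*(a - 5) - 4 = -a*(-5 + a) - 4 = -4 - a*(-5 + a))
V(d, -4) + 7*(-7) = (-4 - 1*(-4)**2 + 5*(-4)) + 7*(-7) = (-4 - 1*16 - 20) - 49 = (-4 - 16 - 20) - 49 = -40 - 49 = -89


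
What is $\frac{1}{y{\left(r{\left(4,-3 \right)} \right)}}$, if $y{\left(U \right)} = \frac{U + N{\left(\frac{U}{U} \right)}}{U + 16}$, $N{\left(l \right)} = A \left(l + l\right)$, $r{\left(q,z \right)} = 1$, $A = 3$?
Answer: $\frac{17}{7} \approx 2.4286$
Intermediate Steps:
$N{\left(l \right)} = 6 l$ ($N{\left(l \right)} = 3 \left(l + l\right) = 3 \cdot 2 l = 6 l$)
$y{\left(U \right)} = \frac{6 + U}{16 + U}$ ($y{\left(U \right)} = \frac{U + 6 \frac{U}{U}}{U + 16} = \frac{U + 6 \cdot 1}{16 + U} = \frac{U + 6}{16 + U} = \frac{6 + U}{16 + U}$)
$\frac{1}{y{\left(r{\left(4,-3 \right)} \right)}} = \frac{1}{\frac{1}{16 + 1} \left(6 + 1\right)} = \frac{1}{\frac{1}{17} \cdot 7} = \frac{1}{\frac{7}{17}} = \frac{17}{7}$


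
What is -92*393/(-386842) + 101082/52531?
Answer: 20501036940/10160598551 ≈ 2.0177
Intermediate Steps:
-92*393/(-386842) + 101082/52531 = -36156*(-1/386842) + 101082*(1/52531) = 18078/193421 + 101082/52531 = 20501036940/10160598551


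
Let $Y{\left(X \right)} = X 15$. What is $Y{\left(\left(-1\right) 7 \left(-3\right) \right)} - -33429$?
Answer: $33744$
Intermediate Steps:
$Y{\left(X \right)} = 15 X$
$Y{\left(\left(-1\right) 7 \left(-3\right) \right)} - -33429 = 15 \left(-1\right) 7 \left(-3\right) - -33429 = 15 \left(\left(-7\right) \left(-3\right)\right) + 33429 = 15 \cdot 21 + 33429 = 315 + 33429 = 33744$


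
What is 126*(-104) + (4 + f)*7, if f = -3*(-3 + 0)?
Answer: -13013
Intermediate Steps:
f = 9 (f = -3*(-3) = 9)
126*(-104) + (4 + f)*7 = 126*(-104) + (4 + 9)*7 = -13104 + 13*7 = -13104 + 91 = -13013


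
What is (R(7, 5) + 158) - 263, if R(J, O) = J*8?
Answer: -49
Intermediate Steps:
R(J, O) = 8*J
(R(7, 5) + 158) - 263 = (8*7 + 158) - 263 = (56 + 158) - 263 = 214 - 263 = -49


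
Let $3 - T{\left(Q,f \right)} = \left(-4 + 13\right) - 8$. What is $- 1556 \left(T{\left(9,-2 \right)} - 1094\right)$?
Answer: $1699152$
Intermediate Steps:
$T{\left(Q,f \right)} = 2$ ($T{\left(Q,f \right)} = 3 - \left(\left(-4 + 13\right) - 8\right) = 3 - \left(9 - 8\right) = 3 - 1 = 2$)
$- 1556 \left(T{\left(9,-2 \right)} - 1094\right) = - 1556 \left(2 - 1094\right) = \left(-1556\right) \left(-1092\right) = 1699152$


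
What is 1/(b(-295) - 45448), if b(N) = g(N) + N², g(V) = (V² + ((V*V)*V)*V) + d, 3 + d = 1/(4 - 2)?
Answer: 2/15146958449 ≈ 1.3204e-10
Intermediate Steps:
d = -5/2 (d = -3 + 1/(4 - 2) = -3 + 1/2 = -3 + ½ = -5/2 ≈ -2.5000)
g(V) = -5/2 + V² + V⁴ (g(V) = (V² + ((V*V)*V)*V) - 5/2 = (V² + (V²*V)*V) - 5/2 = (V² + V³*V) - 5/2 = (V² + V⁴) - 5/2 = -5/2 + V² + V⁴)
b(N) = -5/2 + N⁴ + 2*N² (b(N) = (-5/2 + N² + N⁴) + N² = -5/2 + N⁴ + 2*N²)
1/(b(-295) - 45448) = 1/((-5/2 + (-295)⁴ + 2*(-295)²) - 45448) = 1/((-5/2 + 7573350625 + 2*87025) - 45448) = 1/((-5/2 + 7573350625 + 174050) - 45448) = 1/(15147049345/2 - 45448) = 1/(15146958449/2) = 2/15146958449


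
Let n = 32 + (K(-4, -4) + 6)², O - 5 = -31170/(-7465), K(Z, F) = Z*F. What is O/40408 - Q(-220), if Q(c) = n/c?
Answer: 7783213021/3318102920 ≈ 2.3457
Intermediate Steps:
K(Z, F) = F*Z
O = 13699/1493 (O = 5 - 31170/(-7465) = 5 - 31170*(-1/7465) = 5 + 6234/1493 = 13699/1493 ≈ 9.1755)
n = 516 (n = 32 + (-4*(-4) + 6)² = 32 + (16 + 6)² = 32 + 22² = 32 + 484 = 516)
Q(c) = 516/c
O/40408 - Q(-220) = (13699/1493)/40408 - 516/(-220) = (13699/1493)*(1/40408) - 516*(-1)/220 = 13699/60329144 - 1*(-129/55) = 13699/60329144 + 129/55 = 7783213021/3318102920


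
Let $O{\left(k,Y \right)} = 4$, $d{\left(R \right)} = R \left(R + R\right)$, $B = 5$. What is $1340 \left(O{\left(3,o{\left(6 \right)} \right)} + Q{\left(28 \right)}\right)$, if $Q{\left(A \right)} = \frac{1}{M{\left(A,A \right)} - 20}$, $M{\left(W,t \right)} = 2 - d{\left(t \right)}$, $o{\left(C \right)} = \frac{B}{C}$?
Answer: $\frac{4249810}{793} \approx 5359.2$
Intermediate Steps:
$o{\left(C \right)} = \frac{5}{C}$
$d{\left(R \right)} = 2 R^{2}$ ($d{\left(R \right)} = R 2 R = 2 R^{2}$)
$M{\left(W,t \right)} = 2 - 2 t^{2}$
$Q{\left(A \right)} = \frac{1}{-18 - 2 A^{2}}$ ($Q{\left(A \right)} = \frac{1}{\left(2 - 2 A^{2}\right) - 20} = \frac{1}{-18 - 2 A^{2}}$)
$1340 \left(O{\left(3,o{\left(6 \right)} \right)} + Q{\left(28 \right)}\right) = 1340 \left(4 - \frac{1}{18 + 2 \cdot 28^{2}}\right) = 1340 \left(4 - \frac{1}{18 + 2 \cdot 784}\right) = 1340 \left(4 - \frac{1}{18 + 1568}\right) = 1340 \left(4 - \frac{1}{1586}\right) = 1340 \cdot \frac{6343}{1586} = \frac{4249810}{793}$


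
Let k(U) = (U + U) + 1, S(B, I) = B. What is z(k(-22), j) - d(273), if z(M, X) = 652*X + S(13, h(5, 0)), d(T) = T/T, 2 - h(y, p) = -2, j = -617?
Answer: -402272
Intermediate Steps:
h(y, p) = 4 (h(y, p) = 2 - 1*(-2) = 2 + 2 = 4)
k(U) = 1 + 2*U (k(U) = 2*U + 1 = 1 + 2*U)
d(T) = 1
z(M, X) = 13 + 652*X (z(M, X) = 652*X + 13 = 13 + 652*X)
z(k(-22), j) - d(273) = (13 + 652*(-617)) - 1*1 = (13 - 402284) - 1 = -402271 - 1 = -402272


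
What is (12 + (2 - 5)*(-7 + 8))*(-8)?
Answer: -72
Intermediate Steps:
(12 + (2 - 5)*(-7 + 8))*(-8) = (12 - 3*1)*(-8) = (12 - 3)*(-8) = 9*(-8) = -72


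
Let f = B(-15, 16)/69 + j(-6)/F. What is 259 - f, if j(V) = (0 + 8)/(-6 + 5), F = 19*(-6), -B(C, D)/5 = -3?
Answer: 339172/1311 ≈ 258.71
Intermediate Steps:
B(C, D) = 15 (B(C, D) = -5*(-3) = 15)
F = -114
j(V) = -8 (j(V) = 8/(-1) = 8*(-1) = -8)
f = 377/1311 (f = 15/69 - 8/(-114) = 15*(1/69) - 8*(-1/114) = 5/23 + 4/57 = 377/1311 ≈ 0.28757)
259 - f = 259 - 1*377/1311 = 259 - 377/1311 = 339172/1311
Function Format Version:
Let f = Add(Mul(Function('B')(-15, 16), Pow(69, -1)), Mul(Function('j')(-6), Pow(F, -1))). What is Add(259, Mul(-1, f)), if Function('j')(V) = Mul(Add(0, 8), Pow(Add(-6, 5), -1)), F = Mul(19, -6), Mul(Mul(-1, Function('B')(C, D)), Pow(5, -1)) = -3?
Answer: Rational(339172, 1311) ≈ 258.71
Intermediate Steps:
Function('B')(C, D) = 15 (Function('B')(C, D) = Mul(-5, -3) = 15)
F = -114
Function('j')(V) = -8 (Function('j')(V) = Mul(8, Pow(-1, -1)) = Mul(8, -1) = -8)
f = Rational(377, 1311) (f = Add(Mul(15, Pow(69, -1)), Mul(-8, Pow(-114, -1))) = Add(Mul(15, Rational(1, 69)), Mul(-8, Rational(-1, 114))) = Add(Rational(5, 23), Rational(4, 57)) = Rational(377, 1311) ≈ 0.28757)
Add(259, Mul(-1, f)) = Add(259, Mul(-1, Rational(377, 1311))) = Add(259, Rational(-377, 1311)) = Rational(339172, 1311)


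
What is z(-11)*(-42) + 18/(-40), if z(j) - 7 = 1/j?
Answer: -63939/220 ≈ -290.63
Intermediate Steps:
z(j) = 7 + 1/j
z(-11)*(-42) + 18/(-40) = (7 + 1/(-11))*(-42) + 18/(-40) = (7 - 1/11)*(-42) + 18*(-1/40) = (76/11)*(-42) - 9/20 = -3192/11 - 9/20 = -63939/220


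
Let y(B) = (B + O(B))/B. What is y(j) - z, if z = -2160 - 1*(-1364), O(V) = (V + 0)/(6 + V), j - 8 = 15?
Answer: 23114/29 ≈ 797.03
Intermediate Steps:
j = 23 (j = 8 + 15 = 23)
O(V) = V/(6 + V)
y(B) = (B + B/(6 + B))/B
z = -796 (z = -2160 + 1364 = -796)
y(j) - z = (7 + 23)/(6 + 23) - 1*(-796) = 30/29 + 796 = 23114/29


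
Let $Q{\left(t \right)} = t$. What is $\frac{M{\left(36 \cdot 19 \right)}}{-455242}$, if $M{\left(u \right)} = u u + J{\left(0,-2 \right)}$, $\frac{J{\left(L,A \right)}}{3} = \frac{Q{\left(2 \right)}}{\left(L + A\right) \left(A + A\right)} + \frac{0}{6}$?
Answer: $- \frac{1871427}{1820968} \approx -1.0277$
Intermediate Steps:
$J{\left(L,A \right)} = \frac{3}{A \left(A + L\right)}$ ($J{\left(L,A \right)} = 3 \left(\frac{2}{\left(L + A\right) \left(A + A\right)} + \frac{0}{6}\right) = 3 \left(\frac{2}{\left(A + L\right) 2 A} + 0 \cdot \frac{1}{6}\right) = 3 \left(\frac{2}{2 A \left(A + L\right)} + 0\right) = 3 \left(2 \frac{1}{2 A \left(A + L\right)} + 0\right) = 3 \left(\frac{1}{A \left(A + L\right)} + 0\right) = 3 \frac{1}{A \left(A + L\right)} = \frac{3}{A \left(A + L\right)}$)
$M{\left(u \right)} = \frac{3}{4} + u^{2}$ ($M{\left(u \right)} = u u + \frac{3}{\left(-2\right) \left(-2 + 0\right)} = u^{2} + 3 \left(- \frac{1}{2}\right) \frac{1}{-2} = u^{2} + 3 \left(- \frac{1}{2}\right) \left(- \frac{1}{2}\right) = u^{2} + \frac{3}{4} = \frac{3}{4} + u^{2}$)
$\frac{M{\left(36 \cdot 19 \right)}}{-455242} = \frac{\frac{3}{4} + \left(36 \cdot 19\right)^{2}}{-455242} = \left(\frac{3}{4} + 684^{2}\right) \left(- \frac{1}{455242}\right) = \left(\frac{3}{4} + 467856\right) \left(- \frac{1}{455242}\right) = \frac{1871427}{4} \left(- \frac{1}{455242}\right) = - \frac{1871427}{1820968}$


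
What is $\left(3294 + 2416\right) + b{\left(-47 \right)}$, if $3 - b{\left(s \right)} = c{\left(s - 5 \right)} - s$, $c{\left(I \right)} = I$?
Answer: $5718$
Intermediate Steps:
$b{\left(s \right)} = 8$ ($b{\left(s \right)} = 3 - \left(\left(s - 5\right) - s\right) = 3 - \left(\left(-5 + s\right) - s\right) = 3 - -5 = 3 + 5 = 8$)
$\left(3294 + 2416\right) + b{\left(-47 \right)} = \left(3294 + 2416\right) + 8 = 5710 + 8 = 5718$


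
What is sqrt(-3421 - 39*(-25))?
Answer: I*sqrt(2446) ≈ 49.457*I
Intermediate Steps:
sqrt(-3421 - 39*(-25)) = sqrt(-3421 + 975) = sqrt(-2446) = I*sqrt(2446)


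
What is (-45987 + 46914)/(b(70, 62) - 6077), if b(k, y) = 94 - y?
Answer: -309/2015 ≈ -0.15335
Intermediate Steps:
(-45987 + 46914)/(b(70, 62) - 6077) = (-45987 + 46914)/((94 - 1*62) - 6077) = 927/((94 - 62) - 6077) = 927/(32 - 6077) = 927/(-6045) = 927*(-1/6045) = -309/2015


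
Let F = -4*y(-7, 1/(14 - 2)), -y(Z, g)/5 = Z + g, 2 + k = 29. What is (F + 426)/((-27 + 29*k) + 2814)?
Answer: 863/10710 ≈ 0.080579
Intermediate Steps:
k = 27 (k = -2 + 29 = 27)
y(Z, g) = -5*Z - 5*g (y(Z, g) = -5*(Z + g) = -5*Z - 5*g)
F = -415/3 (F = -4*(-5*(-7) - 5/(14 - 2)) = -4*(35 - 5/12) = -4*415/12 = -415/3 ≈ -138.33)
(F + 426)/((-27 + 29*k) + 2814) = (-415/3 + 426)/((-27 + 29*27) + 2814) = 863/(3*((-27 + 783) + 2814)) = 863/(3*(756 + 2814)) = (863/3)/3570 = (863/3)*(1/3570) = 863/10710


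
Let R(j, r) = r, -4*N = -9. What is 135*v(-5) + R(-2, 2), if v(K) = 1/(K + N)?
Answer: -518/11 ≈ -47.091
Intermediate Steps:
N = 9/4 (N = -¼*(-9) = 9/4 ≈ 2.2500)
v(K) = 1/(9/4 + K) (v(K) = 1/(K + 9/4) = 1/(9/4 + K))
135*v(-5) + R(-2, 2) = 135*(4/(9 + 4*(-5))) + 2 = 135*(4/(9 - 20)) + 2 = 135*(4/(-11)) + 2 = 135*(4*(-1/11)) + 2 = 135*(-4/11) + 2 = -540/11 + 2 = -518/11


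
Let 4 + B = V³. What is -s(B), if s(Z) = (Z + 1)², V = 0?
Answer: -9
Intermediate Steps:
B = -4 (B = -4 + 0³ = -4 + 0 = -4)
s(Z) = (1 + Z)²
-s(B) = -(1 - 4)² = -1*(-3)² = -1*9 = -9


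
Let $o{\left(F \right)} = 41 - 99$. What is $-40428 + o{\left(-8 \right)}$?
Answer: $-40486$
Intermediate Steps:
$o{\left(F \right)} = -58$ ($o{\left(F \right)} = 41 - 99 = -58$)
$-40428 + o{\left(-8 \right)} = -40428 - 58 = -40486$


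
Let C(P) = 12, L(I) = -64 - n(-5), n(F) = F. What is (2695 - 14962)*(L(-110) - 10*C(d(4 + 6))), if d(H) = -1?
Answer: 2195793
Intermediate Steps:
L(I) = -59 (L(I) = -64 - 1*(-5) = -64 + 5 = -59)
(2695 - 14962)*(L(-110) - 10*C(d(4 + 6))) = (2695 - 14962)*(-59 - 10*12) = -12267*(-59 - 120) = -12267*(-179) = 2195793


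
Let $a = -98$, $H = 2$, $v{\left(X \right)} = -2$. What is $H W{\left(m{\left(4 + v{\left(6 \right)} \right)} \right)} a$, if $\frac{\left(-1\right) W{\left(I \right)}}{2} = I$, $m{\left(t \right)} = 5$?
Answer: $1960$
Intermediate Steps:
$W{\left(I \right)} = - 2 I$
$H W{\left(m{\left(4 + v{\left(6 \right)} \right)} \right)} a = 2 \left(\left(-2\right) 5\right) \left(-98\right) = 2 \left(-10\right) \left(-98\right) = \left(-20\right) \left(-98\right) = 1960$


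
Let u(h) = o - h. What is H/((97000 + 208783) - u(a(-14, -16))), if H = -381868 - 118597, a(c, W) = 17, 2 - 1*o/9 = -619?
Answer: -500465/300211 ≈ -1.6670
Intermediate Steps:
o = 5589 (o = 18 - 9*(-619) = 18 + 5571 = 5589)
u(h) = 5589 - h
H = -500465
H/((97000 + 208783) - u(a(-14, -16))) = -500465/((97000 + 208783) - (5589 - 1*17)) = -500465/(305783 - (5589 - 17)) = -500465/(305783 - 1*5572) = -500465/(305783 - 5572) = -500465/300211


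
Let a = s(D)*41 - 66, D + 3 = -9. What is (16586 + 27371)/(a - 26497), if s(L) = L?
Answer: -43957/27055 ≈ -1.6247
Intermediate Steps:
D = -12 (D = -3 - 9 = -12)
a = -558 (a = -12*41 - 66 = -492 - 66 = -558)
(16586 + 27371)/(a - 26497) = (16586 + 27371)/(-558 - 26497) = 43957/(-27055) = 43957*(-1/27055) = -43957/27055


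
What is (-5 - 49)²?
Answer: 2916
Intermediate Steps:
(-5 - 49)² = (-54)² = 2916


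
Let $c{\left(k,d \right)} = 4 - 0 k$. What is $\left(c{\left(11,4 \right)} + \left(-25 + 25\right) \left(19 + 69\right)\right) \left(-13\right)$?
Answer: $-52$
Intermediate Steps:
$c{\left(k,d \right)} = 4$ ($c{\left(k,d \right)} = 4 - 0 = 4 + 0 = 4$)
$\left(c{\left(11,4 \right)} + \left(-25 + 25\right) \left(19 + 69\right)\right) \left(-13\right) = \left(4 + \left(-25 + 25\right) \left(19 + 69\right)\right) \left(-13\right) = \left(4 + 0 \cdot 88\right) \left(-13\right) = \left(4 + 0\right) \left(-13\right) = 4 \left(-13\right) = -52$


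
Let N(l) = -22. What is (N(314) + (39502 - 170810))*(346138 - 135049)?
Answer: -27722318370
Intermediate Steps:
(N(314) + (39502 - 170810))*(346138 - 135049) = (-22 + (39502 - 170810))*(346138 - 135049) = (-22 - 131308)*211089 = -131330*211089 = -27722318370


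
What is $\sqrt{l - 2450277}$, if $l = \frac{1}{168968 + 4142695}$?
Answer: $\frac{5 i \sqrt{1822068888956696838}}{4311663} \approx 1565.3 i$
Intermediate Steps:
$l = \frac{1}{4311663} \approx 2.3193 \cdot 10^{-7}$
$\sqrt{l - 2450277} = \sqrt{\frac{1}{4311663} - 2450277} = \sqrt{- \frac{10564768680650}{4311663}} = \frac{5 i \sqrt{1822068888956696838}}{4311663}$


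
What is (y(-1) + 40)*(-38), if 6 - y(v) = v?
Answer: -1786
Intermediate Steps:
y(v) = 6 - v
(y(-1) + 40)*(-38) = ((6 - 1*(-1)) + 40)*(-38) = ((6 + 1) + 40)*(-38) = (7 + 40)*(-38) = 47*(-38) = -1786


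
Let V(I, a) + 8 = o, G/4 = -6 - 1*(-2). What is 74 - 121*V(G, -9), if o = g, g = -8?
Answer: 2010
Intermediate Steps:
G = -16 (G = 4*(-6 - 1*(-2)) = 4*(-6 + 2) = 4*(-4) = -16)
o = -8
V(I, a) = -16 (V(I, a) = -8 - 8 = -16)
74 - 121*V(G, -9) = 74 - 121*(-16) = 74 + 1936 = 2010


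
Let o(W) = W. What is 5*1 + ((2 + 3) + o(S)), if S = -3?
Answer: 7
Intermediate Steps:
5*1 + ((2 + 3) + o(S)) = 5*1 + ((2 + 3) - 3) = 5 + (5 - 3) = 5 + 2 = 7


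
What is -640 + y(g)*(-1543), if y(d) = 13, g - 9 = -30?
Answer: -20699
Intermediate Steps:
g = -21 (g = 9 - 30 = -21)
-640 + y(g)*(-1543) = -640 + 13*(-1543) = -640 - 20059 = -20699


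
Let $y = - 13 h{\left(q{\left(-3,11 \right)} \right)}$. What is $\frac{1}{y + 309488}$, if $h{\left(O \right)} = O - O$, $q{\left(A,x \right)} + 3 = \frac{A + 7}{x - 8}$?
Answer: $\frac{1}{309488} \approx 3.2311 \cdot 10^{-6}$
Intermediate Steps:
$q{\left(A,x \right)} = -3 + \frac{7 + A}{-8 + x}$ ($q{\left(A,x \right)} = -3 + \frac{A + 7}{x - 8} = -3 + \frac{7 + A}{-8 + x}$)
$h{\left(O \right)} = 0$
$y = 0$ ($y = \left(-13\right) 0 = 0$)
$\frac{1}{y + 309488} = \frac{1}{0 + 309488} = \frac{1}{309488}$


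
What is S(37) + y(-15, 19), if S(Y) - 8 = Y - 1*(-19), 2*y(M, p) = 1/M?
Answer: 1919/30 ≈ 63.967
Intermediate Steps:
y(M, p) = 1/(2*M)
S(Y) = 27 + Y (S(Y) = 8 + (Y - 1*(-19)) = 8 + (Y + 19) = 8 + (19 + Y) = 27 + Y)
S(37) + y(-15, 19) = (27 + 37) + (½)/(-15) = 64 + (½)*(-1/15) = 64 - 1/30 = 1919/30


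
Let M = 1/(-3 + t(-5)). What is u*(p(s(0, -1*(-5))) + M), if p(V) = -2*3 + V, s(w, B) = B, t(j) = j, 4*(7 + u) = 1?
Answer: 243/32 ≈ 7.5938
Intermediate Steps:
u = -27/4 (u = -7 + (¼)*1 = -7 + ¼ = -27/4 ≈ -6.7500)
p(V) = -6 + V
M = -⅛ (M = 1/(-3 - 5) = 1/(-8) = -⅛ ≈ -0.12500)
u*(p(s(0, -1*(-5))) + M) = -27*((-6 - 1*(-5)) - ⅛)/4 = -27*((-6 + 5) - ⅛)/4 = -27*(-1 - ⅛)/4 = -27/4*(-9/8) = 243/32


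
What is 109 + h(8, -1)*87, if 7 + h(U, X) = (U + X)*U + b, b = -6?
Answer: 3850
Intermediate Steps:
h(U, X) = -13 + U*(U + X) (h(U, X) = -7 + ((U + X)*U - 6) = -7 + (U*(U + X) - 6) = -7 + (-6 + U*(U + X)) = -13 + U*(U + X))
109 + h(8, -1)*87 = 109 + (-13 + 8² + 8*(-1))*87 = 109 + (-13 + 64 - 8)*87 = 109 + 43*87 = 109 + 3741 = 3850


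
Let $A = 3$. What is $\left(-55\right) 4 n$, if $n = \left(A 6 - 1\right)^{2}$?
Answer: $-63580$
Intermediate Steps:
$n = 289$ ($n = \left(3 \cdot 6 - 1\right)^{2} = \left(18 - 1\right)^{2} = 17^{2} = 289$)
$\left(-55\right) 4 n = \left(-55\right) 4 \cdot 289 = \left(-220\right) 289 = -63580$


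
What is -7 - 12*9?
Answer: -115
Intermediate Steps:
-7 - 12*9 = -7 - 108 = -115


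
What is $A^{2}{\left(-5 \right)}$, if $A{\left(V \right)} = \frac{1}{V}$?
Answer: $\frac{1}{25} \approx 0.04$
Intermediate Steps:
$A^{2}{\left(-5 \right)} = \left(\frac{1}{-5}\right)^{2} = \left(- \frac{1}{5}\right)^{2} = \frac{1}{25}$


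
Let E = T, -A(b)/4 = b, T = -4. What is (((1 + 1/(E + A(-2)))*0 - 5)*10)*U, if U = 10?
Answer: -500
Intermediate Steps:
A(b) = -4*b
E = -4
(((1 + 1/(E + A(-2)))*0 - 5)*10)*U = (((1 + 1/(-4 - 4*(-2)))*0 - 5)*10)*10 = (((1 + 1/(-4 + 8))*0 - 5)*10)*10 = (((1 + 1/4)*0 - 5)*10)*10 = (((1 + ¼)*0 - 5)*10)*10 = (((5/4)*0 - 5)*10)*10 = ((0 - 5)*10)*10 = -5*10*10 = -50*10 = -500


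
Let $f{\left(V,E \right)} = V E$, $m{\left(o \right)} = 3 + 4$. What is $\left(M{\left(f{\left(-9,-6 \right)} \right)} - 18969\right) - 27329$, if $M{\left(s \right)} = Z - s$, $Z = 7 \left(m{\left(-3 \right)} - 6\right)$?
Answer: $-46345$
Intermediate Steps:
$m{\left(o \right)} = 7$
$f{\left(V,E \right)} = E V$
$Z = 7$ ($Z = 7 \left(7 - 6\right) = 7 \cdot 1 = 7$)
$M{\left(s \right)} = 7 - s$
$\left(M{\left(f{\left(-9,-6 \right)} \right)} - 18969\right) - 27329 = \left(\left(7 - \left(-6\right) \left(-9\right)\right) - 18969\right) - 27329 = \left(\left(7 - 54\right) - 18969\right) - 27329 = \left(-47 - 18969\right) - 27329 = -19016 - 27329 = -46345$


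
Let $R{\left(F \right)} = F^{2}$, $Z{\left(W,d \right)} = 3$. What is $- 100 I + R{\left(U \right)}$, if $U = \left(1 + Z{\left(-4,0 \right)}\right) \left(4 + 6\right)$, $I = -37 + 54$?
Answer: $-100$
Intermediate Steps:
$I = 17$
$U = 40$ ($U = \left(1 + 3\right) \left(4 + 6\right) = 4 \cdot 10 = 40$)
$- 100 I + R{\left(U \right)} = \left(-100\right) 17 + 40^{2} = -1700 + 1600 = -100$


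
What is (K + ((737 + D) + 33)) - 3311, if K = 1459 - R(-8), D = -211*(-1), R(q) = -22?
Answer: -849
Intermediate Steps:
D = 211
K = 1481 (K = 1459 - 1*(-22) = 1459 + 22 = 1481)
(K + ((737 + D) + 33)) - 3311 = (1481 + ((737 + 211) + 33)) - 3311 = (1481 + (948 + 33)) - 3311 = (1481 + 981) - 3311 = 2462 - 3311 = -849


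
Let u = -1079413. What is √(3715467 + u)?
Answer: √2636054 ≈ 1623.6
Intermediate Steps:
√(3715467 + u) = √(3715467 - 1079413) = √2636054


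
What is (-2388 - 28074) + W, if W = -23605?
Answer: -54067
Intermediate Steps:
(-2388 - 28074) + W = (-2388 - 28074) - 23605 = -30462 - 23605 = -54067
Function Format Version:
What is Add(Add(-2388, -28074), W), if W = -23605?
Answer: -54067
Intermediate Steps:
Add(Add(-2388, -28074), W) = Add(Add(-2388, -28074), -23605) = Add(-30462, -23605) = -54067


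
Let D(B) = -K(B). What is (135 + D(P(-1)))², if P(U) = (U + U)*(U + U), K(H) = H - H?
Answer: 18225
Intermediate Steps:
K(H) = 0
P(U) = 4*U² (P(U) = (2*U)*(2*U) = 4*U²)
D(B) = 0 (D(B) = -1*0 = 0)
(135 + D(P(-1)))² = (135 + 0)² = 135² = 18225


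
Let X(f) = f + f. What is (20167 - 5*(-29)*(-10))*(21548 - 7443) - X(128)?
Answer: 264003029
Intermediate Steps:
X(f) = 2*f
(20167 - 5*(-29)*(-10))*(21548 - 7443) - X(128) = (20167 - 5*(-29)*(-10))*(21548 - 7443) - 2*128 = (20167 + 145*(-10))*14105 - 1*256 = (20167 - 1450)*14105 - 256 = 18717*14105 - 256 = 264003285 - 256 = 264003029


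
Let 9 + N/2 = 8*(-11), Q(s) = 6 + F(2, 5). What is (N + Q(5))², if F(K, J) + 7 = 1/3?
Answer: 341056/9 ≈ 37895.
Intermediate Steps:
F(K, J) = -20/3 (F(K, J) = -7 + 1/3 = -7 + 1*(⅓) = -7 + ⅓ = -20/3)
Q(s) = -⅔ (Q(s) = 6 - 20/3 = -⅔)
N = -194 (N = -18 + 2*(8*(-11)) = -18 + 2*(-88) = -18 - 176 = -194)
(N + Q(5))² = (-194 - ⅔)² = (-584/3)² = 341056/9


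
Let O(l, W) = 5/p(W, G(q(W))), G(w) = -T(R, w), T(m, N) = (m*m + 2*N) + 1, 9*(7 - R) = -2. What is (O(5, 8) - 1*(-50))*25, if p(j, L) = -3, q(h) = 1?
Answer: 3625/3 ≈ 1208.3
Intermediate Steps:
R = 65/9 (R = 7 - 1/9*(-2) = 7 + 2/9 = 65/9 ≈ 7.2222)
T(m, N) = 1 + m**2 + 2*N (T(m, N) = (m**2 + 2*N) + 1 = 1 + m**2 + 2*N)
G(w) = -4306/81 - 2*w (G(w) = -(1 + (65/9)**2 + 2*w) = -(1 + 4225/81 + 2*w) = -(4306/81 + 2*w) = -4306/81 - 2*w)
O(l, W) = -5/3 (O(l, W) = 5/(-3) = 5*(-1/3) = -5/3)
(O(5, 8) - 1*(-50))*25 = (-5/3 - 1*(-50))*25 = (-5/3 + 50)*25 = (145/3)*25 = 3625/3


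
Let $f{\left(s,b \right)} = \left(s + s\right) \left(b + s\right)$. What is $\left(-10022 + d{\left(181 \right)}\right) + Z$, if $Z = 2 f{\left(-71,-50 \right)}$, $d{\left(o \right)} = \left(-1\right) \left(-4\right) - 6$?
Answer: $24340$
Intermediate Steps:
$f{\left(s,b \right)} = 2 s \left(b + s\right)$
$d{\left(o \right)} = -2$ ($d{\left(o \right)} = 4 - 6 = -2$)
$Z = 34364$ ($Z = 2 \cdot 2 \left(-71\right) \left(-50 - 71\right) = 2 \cdot 2 \left(-71\right) \left(-121\right) = 2 \cdot 17182 = 34364$)
$\left(-10022 + d{\left(181 \right)}\right) + Z = \left(-10022 - 2\right) + 34364 = -10024 + 34364 = 24340$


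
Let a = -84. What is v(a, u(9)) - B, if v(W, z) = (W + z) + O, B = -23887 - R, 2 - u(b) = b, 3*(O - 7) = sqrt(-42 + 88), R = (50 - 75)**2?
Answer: 24428 + sqrt(46)/3 ≈ 24430.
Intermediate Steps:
R = 625 (R = (-25)**2 = 625)
O = 7 + sqrt(46)/3 (O = 7 + sqrt(-42 + 88)/3 = 7 + sqrt(46)/3 ≈ 9.2608)
u(b) = 2 - b
B = -24512 (B = -23887 - 1*625 = -23887 - 625 = -24512)
v(W, z) = 7 + W + z + sqrt(46)/3 (v(W, z) = (W + z) + (7 + sqrt(46)/3) = 7 + W + z + sqrt(46)/3)
v(a, u(9)) - B = (7 - 84 + (2 - 1*9) + sqrt(46)/3) - 1*(-24512) = (7 - 84 + (2 - 9) + sqrt(46)/3) + 24512 = (7 - 84 - 7 + sqrt(46)/3) + 24512 = (-84 + sqrt(46)/3) + 24512 = 24428 + sqrt(46)/3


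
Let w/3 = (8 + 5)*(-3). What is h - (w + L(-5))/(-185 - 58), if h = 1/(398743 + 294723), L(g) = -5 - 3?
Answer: -86683007/168512238 ≈ -0.51440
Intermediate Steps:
L(g) = -8
w = -117 (w = 3*((8 + 5)*(-3)) = 3*(13*(-3)) = 3*(-39) = -117)
h = 1/693466 ≈ 1.4420e-6
h - (w + L(-5))/(-185 - 58) = 1/693466 - (-117 - 8)/(-185 - 58) = 1/693466 - (-125)/(-243) = 1/693466 - (-125)*(-1)/243 = 1/693466 - 1*125/243 = 1/693466 - 125/243 = -86683007/168512238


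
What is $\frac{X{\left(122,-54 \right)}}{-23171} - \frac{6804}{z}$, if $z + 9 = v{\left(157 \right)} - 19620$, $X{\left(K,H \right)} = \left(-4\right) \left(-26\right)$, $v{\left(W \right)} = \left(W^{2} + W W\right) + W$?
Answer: $- \frac{8930966}{38394347} \approx -0.23261$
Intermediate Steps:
$v{\left(W \right)} = W + 2 W^{2}$ ($v{\left(W \right)} = \left(W^{2} + W^{2}\right) + W = 2 W^{2} + W = W + 2 W^{2}$)
$X{\left(K,H \right)} = 104$
$z = 29826$ ($z = -9 - \left(19620 - 157 \left(1 + 2 \cdot 157\right)\right) = -9 - \left(19620 - 157 \left(1 + 314\right)\right) = -9 + \left(157 \cdot 315 - 19620\right) = -9 + \left(49455 - 19620\right) = -9 + 29835 = 29826$)
$\frac{X{\left(122,-54 \right)}}{-23171} - \frac{6804}{z} = \frac{104}{-23171} - \frac{6804}{29826} = 104 \left(- \frac{1}{23171}\right) - \frac{378}{1657} = - \frac{104}{23171} - \frac{378}{1657} = - \frac{8930966}{38394347}$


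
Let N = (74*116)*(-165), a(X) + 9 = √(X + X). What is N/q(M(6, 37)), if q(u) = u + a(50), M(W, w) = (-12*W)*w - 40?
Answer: 472120/901 ≈ 524.00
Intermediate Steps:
M(W, w) = -40 - 12*W*w (M(W, w) = -12*W*w - 40 = -40 - 12*W*w)
a(X) = -9 + √2*√X (a(X) = -9 + √(X + X) = -9 + √(2*X) = -9 + √2*√X)
q(u) = 1 + u (q(u) = u + (-9 + √2*√50) = u + (-9 + √2*(5*√2)) = u + (-9 + 10) = u + 1 = 1 + u)
N = -1416360 (N = 8584*(-165) = -1416360)
N/q(M(6, 37)) = -1416360/(1 + (-40 - 12*6*37)) = -1416360/(1 + (-40 - 2664)) = -1416360/(1 - 2704) = -1416360/(-2703) = -1416360*(-1/2703) = 472120/901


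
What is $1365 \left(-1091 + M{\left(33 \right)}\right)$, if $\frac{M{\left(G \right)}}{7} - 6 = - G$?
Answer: $-1747200$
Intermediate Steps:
$M{\left(G \right)} = 42 - 7 G$ ($M{\left(G \right)} = 42 + 7 \left(- G\right) = 42 - 7 G$)
$1365 \left(-1091 + M{\left(33 \right)}\right) = 1365 \left(-1091 + \left(42 - 231\right)\right) = 1365 \left(-1091 - 189\right) = 1365 \left(-1280\right) = -1747200$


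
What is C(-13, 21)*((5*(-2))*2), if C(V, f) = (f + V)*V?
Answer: 2080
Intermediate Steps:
C(V, f) = V*(V + f) (C(V, f) = (V + f)*V = V*(V + f))
C(-13, 21)*((5*(-2))*2) = (-13*(-13 + 21))*((5*(-2))*2) = (-13*8)*(-10*2) = -104*(-20) = 2080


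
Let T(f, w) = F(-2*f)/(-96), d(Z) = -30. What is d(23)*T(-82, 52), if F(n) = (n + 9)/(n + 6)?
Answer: 173/544 ≈ 0.31801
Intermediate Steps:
F(n) = (9 + n)/(6 + n)
T(f, w) = -(9 - 2*f)/(96*(6 - 2*f)) (T(f, w) = ((9 - 2*f)/(6 - 2*f))/(-96) = ((9 - 2*f)/(6 - 2*f))*(-1/96) = -(9 - 2*f)/(96*(6 - 2*f)))
d(23)*T(-82, 52) = -5*(9 - 2*(-82))/(32*(-3 - 82)) = -5*(9 + 164)/(32*(-85)) = -5*(-1)*173/(32*85) = -30*(-173/16320) = 173/544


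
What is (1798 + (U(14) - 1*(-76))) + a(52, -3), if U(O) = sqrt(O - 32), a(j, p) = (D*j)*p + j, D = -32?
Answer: 6918 + 3*I*sqrt(2) ≈ 6918.0 + 4.2426*I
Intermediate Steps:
a(j, p) = j - 32*j*p (a(j, p) = (-32*j)*p + j = -32*j*p + j = j - 32*j*p)
U(O) = sqrt(-32 + O)
(1798 + (U(14) - 1*(-76))) + a(52, -3) = (1798 + (sqrt(-32 + 14) - 1*(-76))) + 52*(1 - 32*(-3)) = (1798 + (sqrt(-18) + 76)) + 52*(1 + 96) = (1798 + (3*I*sqrt(2) + 76)) + 52*97 = (1798 + (76 + 3*I*sqrt(2))) + 5044 = (1874 + 3*I*sqrt(2)) + 5044 = 6918 + 3*I*sqrt(2)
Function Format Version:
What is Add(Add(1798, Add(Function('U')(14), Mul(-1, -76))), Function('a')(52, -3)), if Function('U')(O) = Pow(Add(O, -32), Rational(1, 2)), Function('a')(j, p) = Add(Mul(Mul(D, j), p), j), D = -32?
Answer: Add(6918, Mul(3, I, Pow(2, Rational(1, 2)))) ≈ Add(6918.0, Mul(4.2426, I))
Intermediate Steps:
Function('a')(j, p) = Add(j, Mul(-32, j, p)) (Function('a')(j, p) = Add(Mul(Mul(-32, j), p), j) = Add(Mul(-32, j, p), j) = Add(j, Mul(-32, j, p)))
Function('U')(O) = Pow(Add(-32, O), Rational(1, 2))
Add(Add(1798, Add(Function('U')(14), Mul(-1, -76))), Function('a')(52, -3)) = Add(Add(1798, Add(Pow(Add(-32, 14), Rational(1, 2)), Mul(-1, -76))), Mul(52, Add(1, Mul(-32, -3)))) = Add(Add(1798, Add(Pow(-18, Rational(1, 2)), 76)), Mul(52, Add(1, 96))) = Add(Add(1798, Add(Mul(3, I, Pow(2, Rational(1, 2))), 76)), Mul(52, 97)) = Add(Add(1798, Add(76, Mul(3, I, Pow(2, Rational(1, 2))))), 5044) = Add(Add(1874, Mul(3, I, Pow(2, Rational(1, 2)))), 5044) = Add(6918, Mul(3, I, Pow(2, Rational(1, 2))))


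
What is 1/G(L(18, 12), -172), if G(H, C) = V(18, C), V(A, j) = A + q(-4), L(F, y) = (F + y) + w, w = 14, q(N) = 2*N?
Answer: ⅒ ≈ 0.10000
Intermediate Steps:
L(F, y) = 14 + F + y (L(F, y) = (F + y) + 14 = 14 + F + y)
V(A, j) = -8 + A (V(A, j) = A + 2*(-4) = A - 8 = -8 + A)
G(H, C) = 10 (G(H, C) = -8 + 18 = 10)
1/G(L(18, 12), -172) = 1/10 = ⅒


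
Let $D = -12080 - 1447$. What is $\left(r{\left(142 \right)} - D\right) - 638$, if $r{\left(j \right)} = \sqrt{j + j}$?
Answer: $12889 + 2 \sqrt{71} \approx 12906.0$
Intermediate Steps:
$D = -13527$ ($D = -12080 - 1447 = -13527$)
$r{\left(j \right)} = \sqrt{2} \sqrt{j}$ ($r{\left(j \right)} = \sqrt{2 j} = \sqrt{2} \sqrt{j}$)
$\left(r{\left(142 \right)} - D\right) - 638 = \left(\sqrt{2} \sqrt{142} - -13527\right) - 638 = \left(2 \sqrt{71} + 13527\right) - 638 = \left(13527 + 2 \sqrt{71}\right) - 638 = 12889 + 2 \sqrt{71}$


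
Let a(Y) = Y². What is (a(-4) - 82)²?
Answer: 4356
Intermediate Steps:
(a(-4) - 82)² = ((-4)² - 82)² = (16 - 82)² = (-66)² = 4356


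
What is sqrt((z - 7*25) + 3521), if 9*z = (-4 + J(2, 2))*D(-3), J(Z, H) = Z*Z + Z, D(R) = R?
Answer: 2*sqrt(7527)/3 ≈ 57.839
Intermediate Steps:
J(Z, H) = Z + Z**2 (J(Z, H) = Z**2 + Z = Z + Z**2)
z = -2/3 (z = ((-4 + 2*(1 + 2))*(-3))/9 = ((-4 + 2*3)*(-3))/9 = ((-4 + 6)*(-3))/9 = (2*(-3))/9 = (1/9)*(-6) = -2/3 ≈ -0.66667)
sqrt((z - 7*25) + 3521) = sqrt((-2/3 - 7*25) + 3521) = sqrt((-2/3 - 175) + 3521) = sqrt(-527/3 + 3521) = sqrt(10036/3) = 2*sqrt(7527)/3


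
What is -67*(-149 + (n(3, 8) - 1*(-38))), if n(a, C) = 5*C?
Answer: 4757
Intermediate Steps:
-67*(-149 + (n(3, 8) - 1*(-38))) = -67*(-149 + (5*8 - 1*(-38))) = -67*(-149 + (40 + 38)) = -67*(-149 + 78) = -67*(-71) = 4757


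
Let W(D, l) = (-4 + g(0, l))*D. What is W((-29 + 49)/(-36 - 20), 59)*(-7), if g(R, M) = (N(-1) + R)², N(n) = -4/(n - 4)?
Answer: -42/5 ≈ -8.4000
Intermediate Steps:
N(n) = -4/(-4 + n)
g(R, M) = (⅘ + R)² (g(R, M) = (-4/(-4 - 1) + R)² = (-4/(-5) + R)² = (-4*(-⅕) + R)² = (⅘ + R)²)
W(D, l) = -84*D/25 (W(D, l) = (-4 + (4 + 5*0)²/25)*D = (-4 + (4 + 0)²/25)*D = (-4 + (1/25)*4²)*D = (-4 + (1/25)*16)*D = (-4 + 16/25)*D = -84*D/25)
W((-29 + 49)/(-36 - 20), 59)*(-7) = -84*(-29 + 49)/(25*(-36 - 20))*(-7) = -336/(5*(-56))*(-7) = -336*(-1)/(5*56)*(-7) = -84/25*(-5/14)*(-7) = (6/5)*(-7) = -42/5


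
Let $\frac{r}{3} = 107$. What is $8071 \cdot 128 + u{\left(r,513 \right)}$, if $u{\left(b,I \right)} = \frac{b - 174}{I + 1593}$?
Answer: $\frac{725227825}{702} \approx 1.0331 \cdot 10^{6}$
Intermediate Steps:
$r = 321$ ($r = 3 \cdot 107 = 321$)
$u{\left(b,I \right)} = \frac{-174 + b}{1593 + I}$
$8071 \cdot 128 + u{\left(r,513 \right)} = 8071 \cdot 128 + \frac{-174 + 321}{1593 + 513} = 1033088 + \frac{1}{2106} \cdot 147 = 1033088 + \frac{49}{702} = \frac{725227825}{702}$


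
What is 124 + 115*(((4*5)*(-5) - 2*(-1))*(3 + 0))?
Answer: -33686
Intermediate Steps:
124 + 115*(((4*5)*(-5) - 2*(-1))*(3 + 0)) = 124 + 115*((20*(-5) + 2)*3) = 124 + 115*((-100 + 2)*3) = 124 + 115*(-98*3) = 124 + 115*(-294) = 124 - 33810 = -33686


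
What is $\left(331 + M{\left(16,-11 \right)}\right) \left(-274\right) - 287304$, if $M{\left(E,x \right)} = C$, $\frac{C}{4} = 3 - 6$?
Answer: $-374710$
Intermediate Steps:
$C = -12$ ($C = 4 \left(3 - 6\right) = 4 \left(-3\right) = -12$)
$M{\left(E,x \right)} = -12$
$\left(331 + M{\left(16,-11 \right)}\right) \left(-274\right) - 287304 = \left(331 - 12\right) \left(-274\right) - 287304 = 319 \left(-274\right) - 287304 = -87406 - 287304 = -374710$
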